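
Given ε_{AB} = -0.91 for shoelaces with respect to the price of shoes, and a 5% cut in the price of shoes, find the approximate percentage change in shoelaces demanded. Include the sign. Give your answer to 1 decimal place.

4.6%

%ΔQ ≈ ε × %ΔP of shoes = -0.91 × (-5%) = 4.6%.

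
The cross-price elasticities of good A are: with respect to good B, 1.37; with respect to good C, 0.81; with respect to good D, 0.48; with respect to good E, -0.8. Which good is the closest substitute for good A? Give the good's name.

good B

Substitutes have ε > 0. Among the positive values, 1.37 (good B) is largest.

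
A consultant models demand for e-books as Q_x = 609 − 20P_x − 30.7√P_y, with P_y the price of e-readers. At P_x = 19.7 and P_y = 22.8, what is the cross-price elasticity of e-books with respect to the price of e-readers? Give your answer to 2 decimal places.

At P_x = 19.7 and P_y = 22.8: Q_x = 68.410.
∂Q_x/∂P_y = -30.7/(2√P_y) = -30.7/(2√22.8) = -3.2147.
ε = (∂Q_x/∂P_y)(P_y/Q_x) = -3.2147 × (22.8/68.410) ≈ -1.07.

-1.07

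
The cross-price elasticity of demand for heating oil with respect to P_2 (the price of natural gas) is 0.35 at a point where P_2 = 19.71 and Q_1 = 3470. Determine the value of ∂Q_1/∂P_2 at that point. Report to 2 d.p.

61.62

ε = (∂Q_1/∂P_2)·(P_2/Q_1) ⇒ ∂Q_1/∂P_2 = ε·Q_1/P_2 = 0.35 × 3470/19.71 ≈ 61.62.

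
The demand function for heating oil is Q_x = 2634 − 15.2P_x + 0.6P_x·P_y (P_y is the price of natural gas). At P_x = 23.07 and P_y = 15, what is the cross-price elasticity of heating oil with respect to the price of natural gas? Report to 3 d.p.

0.083

At P_x = 23.07 and P_y = 15: Q_x = 2490.966.
∂Q_x/∂P_y = 0.6P_x = 0.6(23.07) = 13.8420.
ε = (∂Q_x/∂P_y)(P_y/Q_x) = 13.8420 × (15/2490.966) ≈ 0.083.
ε > 0: substitutes.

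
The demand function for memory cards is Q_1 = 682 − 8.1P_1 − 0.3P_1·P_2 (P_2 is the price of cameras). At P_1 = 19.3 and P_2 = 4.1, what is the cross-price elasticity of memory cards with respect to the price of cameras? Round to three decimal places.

At P_1 = 19.3 and P_2 = 4.1: Q_1 = 501.931.
∂Q_1/∂P_2 = -0.3P_1 = -0.3(19.3) = -5.7900.
ε = (∂Q_1/∂P_2)(P_2/Q_1) = -5.7900 × (4.1/501.931) ≈ -0.047.
ε < 0: complements.

-0.047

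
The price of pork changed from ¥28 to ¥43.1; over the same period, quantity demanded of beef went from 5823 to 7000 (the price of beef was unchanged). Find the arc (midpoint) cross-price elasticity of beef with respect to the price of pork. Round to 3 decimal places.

ΔQ_A = 7000 − 5823 = 1177; ΔP_B = 43.1 − 28 = 15.1.
Midpoints: Q̄_A = 6411.5, P̄_B = 35.55.
ε = (ΔQ_A/Q̄_A)/(ΔP_B/P̄_B) = (1177/6411.5)/(15.1/35.55) ≈ 0.432.
ε > 0: beef and pork are substitutes.

0.432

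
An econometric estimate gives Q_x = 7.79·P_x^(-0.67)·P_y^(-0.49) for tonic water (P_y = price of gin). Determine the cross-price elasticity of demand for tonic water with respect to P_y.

In a log-linear (constant-elasticity) demand function, the coefficient on the exponent of P_y is the cross-price elasticity.
ε = -0.49. Negative, so tonic water and gin are complements.

-0.49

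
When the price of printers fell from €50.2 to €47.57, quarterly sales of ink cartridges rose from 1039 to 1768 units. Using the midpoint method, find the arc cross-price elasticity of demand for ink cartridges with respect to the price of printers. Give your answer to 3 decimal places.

-9.655

ΔQ_A = 1768 − 1039 = 729; ΔP_B = 47.57 − 50.2 = -2.63.
Midpoints: Q̄_A = 1403.5, P̄_B = 48.89.
ε = (ΔQ_A/Q̄_A)/(ΔP_B/P̄_B) = (729/1403.5)/(-2.63/48.89) ≈ -9.655.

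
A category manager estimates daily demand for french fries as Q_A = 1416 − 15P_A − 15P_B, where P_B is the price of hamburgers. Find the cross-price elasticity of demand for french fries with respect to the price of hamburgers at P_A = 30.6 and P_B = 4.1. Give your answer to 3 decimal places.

-0.069

At P_A = 30.6 and P_B = 4.1: Q_A = 895.5.
∂Q_A/∂P_B = -15.
ε = (∂Q_A/∂P_B)(P_B/Q_A) = -15 × (4.1/895.5) ≈ -0.069.
Since ε < 0, french fries and hamburgers are complements.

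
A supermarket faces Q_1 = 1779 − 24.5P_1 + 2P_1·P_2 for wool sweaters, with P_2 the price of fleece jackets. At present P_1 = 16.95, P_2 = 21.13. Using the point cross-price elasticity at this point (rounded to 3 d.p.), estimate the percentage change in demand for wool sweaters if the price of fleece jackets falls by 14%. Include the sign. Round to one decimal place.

-4.8%

At P_1 = 16.95, P_2 = 21.13: Q_1 = 2080.032.
∂Q_1/∂P_2 = 2P_1 = 33.9000.
ε = (∂Q_1/∂P_2)(P_2/Q_1) = 33.9000 × 21.13/2080.032 ≈ 0.344.
%ΔQ_1 ≈ ε × %ΔP_2 = 0.344 × (-14%) = -4.8%.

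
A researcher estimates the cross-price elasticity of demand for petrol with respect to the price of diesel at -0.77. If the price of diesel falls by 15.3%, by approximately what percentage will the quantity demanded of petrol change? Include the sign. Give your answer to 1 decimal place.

11.8%

%ΔQ ≈ ε × %ΔP of diesel = -0.77 × (-15.3%) = 11.8%.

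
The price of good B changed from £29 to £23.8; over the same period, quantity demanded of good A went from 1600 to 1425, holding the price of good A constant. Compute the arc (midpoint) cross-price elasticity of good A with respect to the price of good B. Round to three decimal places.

0.587

ΔQ_A = 1425 − 1600 = -175; ΔP_B = 23.8 − 29 = -5.2.
Midpoints: Q̄_A = 1512.5, P̄_B = 26.40.
ε = (ΔQ_A/Q̄_A)/(ΔP_B/P̄_B) = (-175/1512.5)/(-5.2/26.40) ≈ 0.587.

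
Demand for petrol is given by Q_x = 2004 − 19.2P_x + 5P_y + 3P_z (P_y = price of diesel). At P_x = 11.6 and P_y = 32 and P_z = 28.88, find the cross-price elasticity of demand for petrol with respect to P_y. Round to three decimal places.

At P_x = 11.6 and P_y = 32 and P_z = 28.88: Q_x = 2027.92.
∂Q_x/∂P_y = 5.
ε = (∂Q_x/∂P_y)(P_y/Q_x) = 5 × (32/2027.92) ≈ 0.079.
Since ε > 0, petrol and diesel are substitutes.

0.079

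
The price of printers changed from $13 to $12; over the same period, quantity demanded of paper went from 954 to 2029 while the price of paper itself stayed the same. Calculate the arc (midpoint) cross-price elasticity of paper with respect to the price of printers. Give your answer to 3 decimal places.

-9.009

ΔQ_A = 2029 − 954 = 1075; ΔP_B = 12 − 13 = -1.
Midpoints: Q̄_A = 1491.5, P̄_B = 12.50.
ε = (ΔQ_A/Q̄_A)/(ΔP_B/P̄_B) = (1075/1491.5)/(-1/12.50) ≈ -9.009.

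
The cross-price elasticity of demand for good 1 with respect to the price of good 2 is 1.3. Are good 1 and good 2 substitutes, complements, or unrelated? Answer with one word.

substitutes

ε = 1.3 > 0, so a higher price of good 2 raises demand for good 1: substitutes.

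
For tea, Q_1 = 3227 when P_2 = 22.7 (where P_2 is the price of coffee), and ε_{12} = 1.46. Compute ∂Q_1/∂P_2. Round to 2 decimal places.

207.55

ε = (∂Q_1/∂P_2)·(P_2/Q_1) ⇒ ∂Q_1/∂P_2 = ε·Q_1/P_2 = 1.46 × 3227/22.7 ≈ 207.55.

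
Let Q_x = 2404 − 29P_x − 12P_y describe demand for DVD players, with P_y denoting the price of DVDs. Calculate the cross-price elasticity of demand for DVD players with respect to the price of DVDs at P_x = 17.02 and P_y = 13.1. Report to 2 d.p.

At P_x = 17.02 and P_y = 13.1: Q_x = 1753.22.
∂Q_x/∂P_y = -12.
ε = (∂Q_x/∂P_y)(P_y/Q_x) = -12 × (13.1/1753.22) ≈ -0.09.

-0.09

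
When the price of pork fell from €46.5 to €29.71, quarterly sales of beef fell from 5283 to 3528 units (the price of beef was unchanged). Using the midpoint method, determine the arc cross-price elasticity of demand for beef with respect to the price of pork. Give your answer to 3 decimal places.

0.904

ΔQ_A = 3528 − 5283 = -1755; ΔP_B = 29.71 − 46.5 = -16.79.
Midpoints: Q̄_A = 4405.5, P̄_B = 38.11.
ε = (ΔQ_A/Q̄_A)/(ΔP_B/P̄_B) = (-1755/4405.5)/(-16.79/38.11) ≈ 0.904.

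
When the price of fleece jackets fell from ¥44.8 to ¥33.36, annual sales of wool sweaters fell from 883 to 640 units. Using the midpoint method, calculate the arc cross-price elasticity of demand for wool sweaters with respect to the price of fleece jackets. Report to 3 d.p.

ΔQ_A = 640 − 883 = -243; ΔP_B = 33.36 − 44.8 = -11.44.
Midpoints: Q̄_A = 761.5, P̄_B = 39.08.
ε = (ΔQ_A/Q̄_A)/(ΔP_B/P̄_B) = (-243/761.5)/(-11.44/39.08) ≈ 1.090.

1.090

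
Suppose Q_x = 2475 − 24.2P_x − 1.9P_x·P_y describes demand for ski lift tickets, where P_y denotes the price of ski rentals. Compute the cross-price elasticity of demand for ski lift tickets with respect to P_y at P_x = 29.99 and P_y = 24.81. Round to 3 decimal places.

-4.213

At P_x = 29.99 and P_y = 24.81: Q_x = 335.543.
∂Q_x/∂P_y = -1.9P_x = -1.9(29.99) = -56.9810.
ε = (∂Q_x/∂P_y)(P_y/Q_x) = -56.9810 × (24.81/335.543) ≈ -4.213.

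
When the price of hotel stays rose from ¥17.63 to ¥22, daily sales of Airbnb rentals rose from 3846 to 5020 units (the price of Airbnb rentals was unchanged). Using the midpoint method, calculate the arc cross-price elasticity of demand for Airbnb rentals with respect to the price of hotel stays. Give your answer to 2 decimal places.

ΔQ_A = 5020 − 3846 = 1174; ΔP_B = 22 − 17.63 = 4.37.
Midpoints: Q̄_A = 4433.0, P̄_B = 19.81.
ε = (ΔQ_A/Q̄_A)/(ΔP_B/P̄_B) = (1174/4433.0)/(4.37/19.81) ≈ 1.20.

1.20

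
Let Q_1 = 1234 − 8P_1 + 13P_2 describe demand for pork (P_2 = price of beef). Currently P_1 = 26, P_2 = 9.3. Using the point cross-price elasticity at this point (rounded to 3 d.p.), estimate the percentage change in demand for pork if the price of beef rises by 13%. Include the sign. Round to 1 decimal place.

1.4%

At P_1 = 26, P_2 = 9.3: Q_1 = 1146.9.
∂Q_1/∂P_2 = 13.
ε = (∂Q_1/∂P_2)(P_2/Q_1) = 13.0000 × 9.3/1146.9 ≈ 0.105.
%ΔQ_1 ≈ ε × %ΔP_2 = 0.105 × (13%) = 1.4%.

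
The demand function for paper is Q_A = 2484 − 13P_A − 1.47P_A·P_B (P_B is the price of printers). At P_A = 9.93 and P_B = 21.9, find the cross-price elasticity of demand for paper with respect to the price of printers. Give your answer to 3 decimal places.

-0.157

At P_A = 9.93 and P_B = 21.9: Q_A = 2035.234.
∂Q_A/∂P_B = -1.47P_A = -1.47(9.93) = -14.5971.
ε = (∂Q_A/∂P_B)(P_B/Q_A) = -14.5971 × (21.9/2035.234) ≈ -0.157.
ε < 0: complements.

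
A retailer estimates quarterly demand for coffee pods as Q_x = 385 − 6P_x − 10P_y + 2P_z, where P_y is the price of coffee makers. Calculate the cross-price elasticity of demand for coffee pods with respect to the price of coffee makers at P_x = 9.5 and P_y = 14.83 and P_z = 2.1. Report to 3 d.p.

-0.806

At P_x = 9.5 and P_y = 14.83 and P_z = 2.1: Q_x = 183.9.
∂Q_x/∂P_y = -10.
ε = (∂Q_x/∂P_y)(P_y/Q_x) = -10 × (14.83/183.9) ≈ -0.806.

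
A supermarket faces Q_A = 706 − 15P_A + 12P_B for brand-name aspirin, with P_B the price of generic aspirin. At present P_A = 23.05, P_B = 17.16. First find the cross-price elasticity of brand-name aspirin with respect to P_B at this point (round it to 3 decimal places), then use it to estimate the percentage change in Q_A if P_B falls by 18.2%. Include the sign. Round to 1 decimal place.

At P_A = 23.05, P_B = 17.16: Q_A = 566.17.
∂Q_A/∂P_B = 12.
ε = (∂Q_A/∂P_B)(P_B/Q_A) = 12.0000 × 17.16/566.17 ≈ 0.364.
%ΔQ_A ≈ ε × %ΔP_B = 0.364 × (-18.2%) = -6.6%.

-6.6%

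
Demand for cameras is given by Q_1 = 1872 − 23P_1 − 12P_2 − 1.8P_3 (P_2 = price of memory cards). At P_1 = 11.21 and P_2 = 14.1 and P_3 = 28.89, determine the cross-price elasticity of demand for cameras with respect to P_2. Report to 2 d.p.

At P_1 = 11.21 and P_2 = 14.1 and P_3 = 28.89: Q_1 = 1392.968.
∂Q_1/∂P_2 = -12.
ε = (∂Q_1/∂P_2)(P_2/Q_1) = -12 × (14.1/1392.968) ≈ -0.12.

-0.12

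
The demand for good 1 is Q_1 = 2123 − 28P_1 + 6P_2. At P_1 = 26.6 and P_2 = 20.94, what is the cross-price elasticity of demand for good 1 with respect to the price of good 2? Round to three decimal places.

At P_1 = 26.6 and P_2 = 20.94: Q_1 = 1503.84.
∂Q_1/∂P_2 = 6.
ε = (∂Q_1/∂P_2)(P_2/Q_1) = 6 × (20.94/1503.84) ≈ 0.084.
Since ε > 0, good 1 and good 2 are substitutes.

0.084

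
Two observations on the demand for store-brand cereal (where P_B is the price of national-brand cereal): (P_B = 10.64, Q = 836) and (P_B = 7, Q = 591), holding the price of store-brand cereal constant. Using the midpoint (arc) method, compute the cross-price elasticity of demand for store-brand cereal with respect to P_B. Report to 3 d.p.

0.832

ΔQ_A = 591 − 836 = -245; ΔP_B = 7 − 10.64 = -3.64.
Midpoints: Q̄_A = 713.5, P̄_B = 8.82.
ε = (ΔQ_A/Q̄_A)/(ΔP_B/P̄_B) = (-245/713.5)/(-3.64/8.82) ≈ 0.832.
ε > 0: store-brand cereal and national-brand cereal are substitutes.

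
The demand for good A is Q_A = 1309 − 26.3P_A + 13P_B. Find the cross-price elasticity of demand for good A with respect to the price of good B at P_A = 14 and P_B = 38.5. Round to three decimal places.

At P_A = 14 and P_B = 38.5: Q_A = 1441.3.
∂Q_A/∂P_B = 13.
ε = (∂Q_A/∂P_B)(P_B/Q_A) = 13 × (38.5/1441.3) ≈ 0.347.

0.347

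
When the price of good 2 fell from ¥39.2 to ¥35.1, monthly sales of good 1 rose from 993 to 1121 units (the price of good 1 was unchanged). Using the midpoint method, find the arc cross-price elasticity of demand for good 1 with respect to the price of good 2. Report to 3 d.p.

-1.097

ΔQ_1 = 1121 − 993 = 128; ΔP_2 = 35.1 − 39.2 = -4.1.
Midpoints: Q̄_1 = 1057.0, P̄_2 = 37.15.
ε = (ΔQ_1/Q̄_1)/(ΔP_2/P̄_2) = (128/1057.0)/(-4.1/37.15) ≈ -1.097.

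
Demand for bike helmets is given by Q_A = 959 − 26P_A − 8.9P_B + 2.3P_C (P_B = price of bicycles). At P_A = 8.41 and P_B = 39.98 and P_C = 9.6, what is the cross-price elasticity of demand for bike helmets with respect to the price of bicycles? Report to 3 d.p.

-0.875

At P_A = 8.41 and P_B = 39.98 and P_C = 9.6: Q_A = 406.598.
∂Q_A/∂P_B = -8.9.
ε = (∂Q_A/∂P_B)(P_B/Q_A) = -8.9 × (39.98/406.598) ≈ -0.875.
Since ε < 0, bike helmets and bicycles are complements.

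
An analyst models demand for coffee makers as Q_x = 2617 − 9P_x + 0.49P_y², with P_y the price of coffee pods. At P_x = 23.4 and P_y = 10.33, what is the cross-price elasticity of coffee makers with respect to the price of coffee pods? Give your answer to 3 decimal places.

At P_x = 23.4 and P_y = 10.33: Q_x = 2458.687.
∂Q_x/∂P_y = 0.98P_y = 0.98(10.33) = 10.1234.
ε = (∂Q_x/∂P_y)(P_y/Q_x) = 10.1234 × (10.33/2458.687) ≈ 0.043.
ε > 0: substitutes.

0.043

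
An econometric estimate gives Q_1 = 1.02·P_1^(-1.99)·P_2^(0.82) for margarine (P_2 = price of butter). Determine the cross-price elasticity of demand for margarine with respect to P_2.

0.82

In a log-linear (constant-elasticity) demand function, the coefficient on the exponent of P_2 is the cross-price elasticity.
ε = 0.82. Positive, so margarine and butter are substitutes.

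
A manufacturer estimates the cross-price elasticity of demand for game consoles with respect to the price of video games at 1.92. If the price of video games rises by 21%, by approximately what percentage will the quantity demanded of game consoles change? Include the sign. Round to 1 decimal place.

40.3%

%ΔQ ≈ ε × %ΔP of video games = 1.92 × (21%) = 40.3%.
Demand for game consoles rises by about 40.3%.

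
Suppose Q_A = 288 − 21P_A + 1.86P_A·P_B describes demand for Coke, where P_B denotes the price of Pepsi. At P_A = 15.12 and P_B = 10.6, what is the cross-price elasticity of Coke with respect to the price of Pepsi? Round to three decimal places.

1.110

At P_A = 15.12 and P_B = 10.6: Q_A = 268.586.
∂Q_A/∂P_B = 1.86P_A = 1.86(15.12) = 28.1232.
ε = (∂Q_A/∂P_B)(P_B/Q_A) = 28.1232 × (10.6/268.586) ≈ 1.110.
ε > 0: substitutes.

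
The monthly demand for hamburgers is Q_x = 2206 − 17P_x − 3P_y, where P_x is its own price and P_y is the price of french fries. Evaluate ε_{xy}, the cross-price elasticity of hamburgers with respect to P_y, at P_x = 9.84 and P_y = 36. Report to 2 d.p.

-0.06

At P_x = 9.84 and P_y = 36: Q_x = 1930.72.
∂Q_x/∂P_y = -3.
ε = (∂Q_x/∂P_y)(P_y/Q_x) = -3 × (36/1930.72) ≈ -0.06.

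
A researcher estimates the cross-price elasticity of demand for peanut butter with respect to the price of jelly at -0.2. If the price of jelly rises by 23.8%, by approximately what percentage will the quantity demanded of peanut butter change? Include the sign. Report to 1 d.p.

-4.8%

%ΔQ ≈ ε × %ΔP of jelly = -0.2 × (23.8%) = -4.8%.
Demand for peanut butter falls by about 4.8%.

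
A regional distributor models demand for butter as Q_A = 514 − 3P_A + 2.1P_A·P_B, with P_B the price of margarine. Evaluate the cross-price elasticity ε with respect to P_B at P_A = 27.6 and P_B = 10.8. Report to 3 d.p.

0.592

At P_A = 27.6 and P_B = 10.8: Q_A = 1057.168.
∂Q_A/∂P_B = 2.1P_A = 2.1(27.6) = 57.9600.
ε = (∂Q_A/∂P_B)(P_B/Q_A) = 57.9600 × (10.8/1057.168) ≈ 0.592.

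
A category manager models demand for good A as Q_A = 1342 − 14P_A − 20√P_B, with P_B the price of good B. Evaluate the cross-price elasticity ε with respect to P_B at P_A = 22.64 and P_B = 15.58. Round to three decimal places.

At P_A = 22.64 and P_B = 15.58: Q_A = 946.097.
∂Q_A/∂P_B = -20/(2√P_B) = -20/(2√15.58) = -2.5335.
ε = (∂Q_A/∂P_B)(P_B/Q_A) = -2.5335 × (15.58/946.097) ≈ -0.042.

-0.042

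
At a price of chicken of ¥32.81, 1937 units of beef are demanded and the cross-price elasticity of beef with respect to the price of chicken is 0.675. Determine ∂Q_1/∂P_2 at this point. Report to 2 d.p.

39.85

ε = (∂Q_1/∂P_2)·(P_2/Q_1) ⇒ ∂Q_1/∂P_2 = ε·Q_1/P_2 = 0.675 × 1937/32.81 ≈ 39.85.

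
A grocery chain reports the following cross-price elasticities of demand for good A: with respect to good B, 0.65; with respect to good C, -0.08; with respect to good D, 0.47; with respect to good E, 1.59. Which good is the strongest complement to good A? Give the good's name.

good C

Complements have ε < 0. The most negative value is -0.08 (good C).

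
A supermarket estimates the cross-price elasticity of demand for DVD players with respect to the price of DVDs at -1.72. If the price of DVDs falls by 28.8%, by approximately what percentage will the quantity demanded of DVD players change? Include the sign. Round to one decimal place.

49.5%

%ΔQ ≈ ε × %ΔP of DVDs = -1.72 × (-28.8%) = 49.5%.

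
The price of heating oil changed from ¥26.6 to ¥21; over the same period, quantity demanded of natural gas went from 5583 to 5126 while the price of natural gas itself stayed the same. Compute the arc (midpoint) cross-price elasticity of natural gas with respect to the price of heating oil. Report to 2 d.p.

ΔQ_A = 5126 − 5583 = -457; ΔP_B = 21 − 26.6 = -5.6.
Midpoints: Q̄_A = 5354.5, P̄_B = 23.80.
ε = (ΔQ_A/Q̄_A)/(ΔP_B/P̄_B) = (-457/5354.5)/(-5.6/23.80) ≈ 0.36.
ε > 0: natural gas and heating oil are substitutes.

0.36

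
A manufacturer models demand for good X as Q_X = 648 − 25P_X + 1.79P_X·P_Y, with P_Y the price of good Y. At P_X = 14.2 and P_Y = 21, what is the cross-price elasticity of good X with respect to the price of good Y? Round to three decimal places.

At P_X = 14.2 and P_Y = 21: Q_X = 826.778.
∂Q_X/∂P_Y = 1.79P_X = 1.79(14.2) = 25.4180.
ε = (∂Q_X/∂P_Y)(P_Y/Q_X) = 25.4180 × (21/826.778) ≈ 0.646.
ε > 0: substitutes.

0.646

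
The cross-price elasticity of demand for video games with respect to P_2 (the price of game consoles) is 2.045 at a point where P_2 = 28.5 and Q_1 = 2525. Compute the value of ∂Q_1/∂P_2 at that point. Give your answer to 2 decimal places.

ε = (∂Q_1/∂P_2)·(P_2/Q_1) ⇒ ∂Q_1/∂P_2 = ε·Q_1/P_2 = 2.045 × 2525/28.5 ≈ 181.18.

181.18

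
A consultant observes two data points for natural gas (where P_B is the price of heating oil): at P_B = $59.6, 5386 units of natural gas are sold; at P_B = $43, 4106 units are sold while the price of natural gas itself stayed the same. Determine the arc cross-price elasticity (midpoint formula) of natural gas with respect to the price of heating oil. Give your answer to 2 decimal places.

0.83

ΔQ_A = 4106 − 5386 = -1280; ΔP_B = 43 − 59.6 = -16.6.
Midpoints: Q̄_A = 4746.0, P̄_B = 51.30.
ε = (ΔQ_A/Q̄_A)/(ΔP_B/P̄_B) = (-1280/4746.0)/(-16.6/51.30) ≈ 0.83.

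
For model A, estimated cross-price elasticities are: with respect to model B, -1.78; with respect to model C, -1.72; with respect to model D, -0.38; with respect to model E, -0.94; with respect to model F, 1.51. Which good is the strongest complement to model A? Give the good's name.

model B

Complements have ε < 0. The most negative value is -1.78 (model B).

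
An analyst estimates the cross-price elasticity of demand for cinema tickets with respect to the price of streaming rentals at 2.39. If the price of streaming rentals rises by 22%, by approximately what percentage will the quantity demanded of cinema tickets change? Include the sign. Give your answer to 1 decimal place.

%ΔQ ≈ ε × %ΔP of streaming rentals = 2.39 × (22%) = 52.6%.
Demand for cinema tickets rises by about 52.6%.

52.6%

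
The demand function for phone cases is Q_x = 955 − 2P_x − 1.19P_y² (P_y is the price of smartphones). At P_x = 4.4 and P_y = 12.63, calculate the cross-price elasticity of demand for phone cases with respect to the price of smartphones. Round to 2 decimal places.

At P_x = 4.4 and P_y = 12.63: Q_x = 756.375.
∂Q_x/∂P_y = -2.38P_y = -2.38(12.63) = -30.0594.
ε = (∂Q_x/∂P_y)(P_y/Q_x) = -30.0594 × (12.63/756.375) ≈ -0.50.
ε < 0: complements.

-0.50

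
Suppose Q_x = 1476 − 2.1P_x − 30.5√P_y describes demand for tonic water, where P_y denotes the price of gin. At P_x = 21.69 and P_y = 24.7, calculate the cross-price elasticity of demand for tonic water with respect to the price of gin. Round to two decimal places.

-0.06

At P_x = 21.69 and P_y = 24.7: Q_x = 1278.869.
∂Q_x/∂P_y = -30.5/(2√P_y) = -30.5/(2√24.7) = -3.0685.
ε = (∂Q_x/∂P_y)(P_y/Q_x) = -3.0685 × (24.7/1278.869) ≈ -0.06.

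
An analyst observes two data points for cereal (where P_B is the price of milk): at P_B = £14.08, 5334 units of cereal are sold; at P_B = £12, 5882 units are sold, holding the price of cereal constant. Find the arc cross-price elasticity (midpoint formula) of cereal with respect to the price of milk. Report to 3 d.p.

ΔQ_A = 5882 − 5334 = 548; ΔP_B = 12 − 14.08 = -2.08.
Midpoints: Q̄_A = 5608.0, P̄_B = 13.04.
ε = (ΔQ_A/Q̄_A)/(ΔP_B/P̄_B) = (548/5608.0)/(-2.08/13.04) ≈ -0.613.

-0.613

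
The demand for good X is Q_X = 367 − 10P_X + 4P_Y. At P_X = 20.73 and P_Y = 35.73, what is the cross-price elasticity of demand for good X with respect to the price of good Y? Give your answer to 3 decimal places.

At P_X = 20.73 and P_Y = 35.73: Q_X = 302.62.
∂Q_X/∂P_Y = 4.
ε = (∂Q_X/∂P_Y)(P_Y/Q_X) = 4 × (35.73/302.62) ≈ 0.472.

0.472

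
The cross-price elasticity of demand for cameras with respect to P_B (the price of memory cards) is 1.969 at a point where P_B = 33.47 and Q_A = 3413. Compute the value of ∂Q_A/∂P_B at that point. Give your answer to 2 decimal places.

ε = (∂Q_A/∂P_B)·(P_B/Q_A) ⇒ ∂Q_A/∂P_B = ε·Q_A/P_B = 1.969 × 3413/33.47 ≈ 200.78.

200.78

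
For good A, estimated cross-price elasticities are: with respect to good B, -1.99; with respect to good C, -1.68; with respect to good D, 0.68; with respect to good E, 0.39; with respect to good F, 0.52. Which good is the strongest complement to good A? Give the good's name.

good B

Complements have ε < 0. The most negative value is -1.99 (good B).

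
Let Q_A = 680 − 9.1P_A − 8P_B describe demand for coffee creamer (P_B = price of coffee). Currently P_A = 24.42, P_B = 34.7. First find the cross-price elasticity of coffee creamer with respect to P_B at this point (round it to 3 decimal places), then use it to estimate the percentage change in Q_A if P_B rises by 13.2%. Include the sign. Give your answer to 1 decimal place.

-20.3%

At P_A = 24.42, P_B = 34.7: Q_A = 180.178.
∂Q_A/∂P_B = -8.
ε = (∂Q_A/∂P_B)(P_B/Q_A) = -8.0000 × 34.7/180.178 ≈ -1.541.
%ΔQ_A ≈ ε × %ΔP_B = -1.541 × (13.2%) = -20.3%.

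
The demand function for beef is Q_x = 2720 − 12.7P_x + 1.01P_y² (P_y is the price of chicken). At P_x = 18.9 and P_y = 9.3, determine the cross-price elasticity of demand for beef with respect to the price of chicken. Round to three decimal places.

0.068

At P_x = 18.9 and P_y = 9.3: Q_x = 2567.325.
∂Q_x/∂P_y = 2.02P_y = 2.02(9.3) = 18.7860.
ε = (∂Q_x/∂P_y)(P_y/Q_x) = 18.7860 × (9.3/2567.325) ≈ 0.068.
ε > 0: substitutes.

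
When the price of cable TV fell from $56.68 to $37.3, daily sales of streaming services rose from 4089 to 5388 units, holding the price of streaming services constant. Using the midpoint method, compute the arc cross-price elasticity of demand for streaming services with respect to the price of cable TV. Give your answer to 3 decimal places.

ΔQ_A = 5388 − 4089 = 1299; ΔP_B = 37.3 − 56.68 = -19.38.
Midpoints: Q̄_A = 4738.5, P̄_B = 46.99.
ε = (ΔQ_A/Q̄_A)/(ΔP_B/P̄_B) = (1299/4738.5)/(-19.38/46.99) ≈ -0.665.
ε < 0: streaming services and cable TV are complements.

-0.665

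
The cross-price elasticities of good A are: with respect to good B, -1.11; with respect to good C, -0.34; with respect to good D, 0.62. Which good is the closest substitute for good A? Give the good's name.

good D

Substitutes have ε > 0. Among the positive values, 0.62 (good D) is largest.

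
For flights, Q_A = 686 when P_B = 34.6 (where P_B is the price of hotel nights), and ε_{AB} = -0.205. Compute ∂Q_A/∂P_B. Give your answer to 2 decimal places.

-4.06

ε = (∂Q_A/∂P_B)·(P_B/Q_A) ⇒ ∂Q_A/∂P_B = ε·Q_A/P_B = -0.205 × 686/34.6 ≈ -4.06.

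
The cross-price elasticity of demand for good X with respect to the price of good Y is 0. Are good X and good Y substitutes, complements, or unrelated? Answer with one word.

unrelated

ε = 0: demand for good X does not respond to good Y's price; the goods are unrelated.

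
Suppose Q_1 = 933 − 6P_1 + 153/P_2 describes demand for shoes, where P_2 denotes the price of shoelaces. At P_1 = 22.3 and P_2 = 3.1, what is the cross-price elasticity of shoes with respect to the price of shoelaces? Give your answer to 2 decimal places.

-0.06

At P_1 = 22.3 and P_2 = 3.1: Q_1 = 848.555.
∂Q_1/∂P_2 = −153/P_2² = -15.9209.
ε = (∂Q_1/∂P_2)(P_2/Q_1) = -15.9209 × (3.1/848.555) ≈ -0.06.
ε < 0: complements.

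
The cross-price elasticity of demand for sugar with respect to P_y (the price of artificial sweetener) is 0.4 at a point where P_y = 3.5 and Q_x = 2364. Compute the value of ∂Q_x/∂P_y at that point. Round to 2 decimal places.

ε = (∂Q_x/∂P_y)·(P_y/Q_x) ⇒ ∂Q_x/∂P_y = ε·Q_x/P_y = 0.4 × 2364/3.5 ≈ 270.17.

270.17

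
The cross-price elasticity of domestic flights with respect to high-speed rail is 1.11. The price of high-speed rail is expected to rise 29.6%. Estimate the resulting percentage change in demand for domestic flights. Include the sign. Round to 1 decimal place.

32.9%

%ΔQ ≈ ε × %ΔP of high-speed rail = 1.11 × (29.6%) = 32.9%.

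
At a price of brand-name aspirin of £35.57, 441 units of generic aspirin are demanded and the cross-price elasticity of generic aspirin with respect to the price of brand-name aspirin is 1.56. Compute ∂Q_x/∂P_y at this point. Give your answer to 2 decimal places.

19.34

ε = (∂Q_x/∂P_y)·(P_y/Q_x) ⇒ ∂Q_x/∂P_y = ε·Q_x/P_y = 1.56 × 441/35.57 ≈ 19.34.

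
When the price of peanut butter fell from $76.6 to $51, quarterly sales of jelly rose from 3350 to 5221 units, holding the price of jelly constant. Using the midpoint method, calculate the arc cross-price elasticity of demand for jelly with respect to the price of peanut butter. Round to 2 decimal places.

ΔQ_A = 5221 − 3350 = 1871; ΔP_B = 51 − 76.6 = -25.6.
Midpoints: Q̄_A = 4285.5, P̄_B = 63.80.
ε = (ΔQ_A/Q̄_A)/(ΔP_B/P̄_B) = (1871/4285.5)/(-25.6/63.80) ≈ -1.09.
ε < 0: jelly and peanut butter are complements.

-1.09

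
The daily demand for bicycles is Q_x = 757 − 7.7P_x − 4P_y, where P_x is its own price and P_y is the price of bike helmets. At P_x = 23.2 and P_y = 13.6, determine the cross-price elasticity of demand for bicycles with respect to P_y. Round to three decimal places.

At P_x = 23.2 and P_y = 13.6: Q_x = 523.96.
∂Q_x/∂P_y = -4.
ε = (∂Q_x/∂P_y)(P_y/Q_x) = -4 × (13.6/523.96) ≈ -0.104.

-0.104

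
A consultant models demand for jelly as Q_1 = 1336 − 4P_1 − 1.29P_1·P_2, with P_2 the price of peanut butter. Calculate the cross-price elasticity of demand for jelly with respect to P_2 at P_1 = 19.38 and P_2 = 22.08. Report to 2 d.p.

At P_1 = 19.38 and P_2 = 22.08: Q_1 = 706.476.
∂Q_1/∂P_2 = -1.29P_1 = -1.29(19.38) = -25.0002.
ε = (∂Q_1/∂P_2)(P_2/Q_1) = -25.0002 × (22.08/706.476) ≈ -0.78.

-0.78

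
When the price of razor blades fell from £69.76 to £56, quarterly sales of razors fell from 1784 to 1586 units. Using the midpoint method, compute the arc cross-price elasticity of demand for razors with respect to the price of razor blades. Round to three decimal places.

ΔQ_A = 1586 − 1784 = -198; ΔP_B = 56 − 69.76 = -13.76.
Midpoints: Q̄_A = 1685.0, P̄_B = 62.88.
ε = (ΔQ_A/Q̄_A)/(ΔP_B/P̄_B) = (-198/1685.0)/(-13.76/62.88) ≈ 0.537.
ε > 0: razors and razor blades are substitutes.

0.537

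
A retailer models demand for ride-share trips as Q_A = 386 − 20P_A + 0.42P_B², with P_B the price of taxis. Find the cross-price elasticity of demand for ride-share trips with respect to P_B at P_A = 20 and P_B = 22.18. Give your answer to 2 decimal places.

2.15

At P_A = 20 and P_B = 22.18: Q_A = 192.620.
∂Q_A/∂P_B = 0.84P_B = 0.84(22.18) = 18.6312.
ε = (∂Q_A/∂P_B)(P_B/Q_A) = 18.6312 × (22.18/192.620) ≈ 2.15.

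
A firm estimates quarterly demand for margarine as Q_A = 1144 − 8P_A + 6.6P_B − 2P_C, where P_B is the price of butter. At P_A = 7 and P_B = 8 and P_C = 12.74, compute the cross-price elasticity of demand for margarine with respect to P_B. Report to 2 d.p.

0.05

At P_A = 7 and P_B = 8 and P_C = 12.74: Q_A = 1115.32.
∂Q_A/∂P_B = 6.6.
ε = (∂Q_A/∂P_B)(P_B/Q_A) = 6.6 × (8/1115.32) ≈ 0.05.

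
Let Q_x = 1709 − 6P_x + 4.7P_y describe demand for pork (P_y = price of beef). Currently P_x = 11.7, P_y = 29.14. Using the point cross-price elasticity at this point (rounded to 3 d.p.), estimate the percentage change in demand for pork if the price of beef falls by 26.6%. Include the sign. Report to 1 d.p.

At P_x = 11.7, P_y = 29.14: Q_x = 1775.758.
∂Q_x/∂P_y = 4.7.
ε = (∂Q_x/∂P_y)(P_y/Q_x) = 4.7000 × 29.14/1775.758 ≈ 0.077.
%ΔQ_x ≈ ε × %ΔP_y = 0.077 × (-26.6%) = -2.0%.

-2.0%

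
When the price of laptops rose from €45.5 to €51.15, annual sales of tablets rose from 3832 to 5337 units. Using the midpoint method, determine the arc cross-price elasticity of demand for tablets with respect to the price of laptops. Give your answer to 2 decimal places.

ΔQ_A = 5337 − 3832 = 1505; ΔP_B = 51.15 − 45.5 = 5.65.
Midpoints: Q̄_A = 4584.5, P̄_B = 48.33.
ε = (ΔQ_A/Q̄_A)/(ΔP_B/P̄_B) = (1505/4584.5)/(5.65/48.33) ≈ 2.81.

2.81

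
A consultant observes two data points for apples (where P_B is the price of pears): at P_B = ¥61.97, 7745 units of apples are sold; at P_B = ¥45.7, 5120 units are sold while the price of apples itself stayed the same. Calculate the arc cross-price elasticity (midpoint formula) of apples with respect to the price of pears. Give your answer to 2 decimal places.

ΔQ_A = 5120 − 7745 = -2625; ΔP_B = 45.7 − 61.97 = -16.27.
Midpoints: Q̄_A = 6432.5, P̄_B = 53.84.
ε = (ΔQ_A/Q̄_A)/(ΔP_B/P̄_B) = (-2625/6432.5)/(-16.27/53.84) ≈ 1.35.
ε > 0: apples and pears are substitutes.

1.35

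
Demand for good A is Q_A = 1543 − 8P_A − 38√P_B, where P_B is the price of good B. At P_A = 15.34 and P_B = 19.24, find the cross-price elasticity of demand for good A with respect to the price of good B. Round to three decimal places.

-0.066

At P_A = 15.34 and P_B = 19.24: Q_A = 1253.599.
∂Q_A/∂P_B = -38/(2√P_B) = -38/(2√19.24) = -4.3316.
ε = (∂Q_A/∂P_B)(P_B/Q_A) = -4.3316 × (19.24/1253.599) ≈ -0.066.
ε < 0: complements.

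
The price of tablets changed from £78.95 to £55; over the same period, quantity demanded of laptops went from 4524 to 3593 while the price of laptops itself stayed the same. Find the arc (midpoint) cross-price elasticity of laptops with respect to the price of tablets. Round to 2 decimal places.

0.64

ΔQ_A = 3593 − 4524 = -931; ΔP_B = 55 − 78.95 = -23.95.
Midpoints: Q̄_A = 4058.5, P̄_B = 66.97.
ε = (ΔQ_A/Q̄_A)/(ΔP_B/P̄_B) = (-931/4058.5)/(-23.95/66.97) ≈ 0.64.
ε > 0: laptops and tablets are substitutes.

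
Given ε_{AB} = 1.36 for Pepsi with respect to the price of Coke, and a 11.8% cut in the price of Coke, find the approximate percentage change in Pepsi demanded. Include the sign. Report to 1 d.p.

%ΔQ ≈ ε × %ΔP of Coke = 1.36 × (-11.8%) = -16.0%.
Demand for Pepsi falls by about 16.0%.

-16.0%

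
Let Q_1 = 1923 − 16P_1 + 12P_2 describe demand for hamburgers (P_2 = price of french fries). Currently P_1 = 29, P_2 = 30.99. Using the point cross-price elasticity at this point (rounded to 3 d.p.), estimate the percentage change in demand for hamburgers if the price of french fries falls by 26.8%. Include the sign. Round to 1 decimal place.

At P_1 = 29, P_2 = 30.99: Q_1 = 1830.88.
∂Q_1/∂P_2 = 12.
ε = (∂Q_1/∂P_2)(P_2/Q_1) = 12.0000 × 30.99/1830.88 ≈ 0.203.
%ΔQ_1 ≈ ε × %ΔP_2 = 0.203 × (-26.8%) = -5.4%.

-5.4%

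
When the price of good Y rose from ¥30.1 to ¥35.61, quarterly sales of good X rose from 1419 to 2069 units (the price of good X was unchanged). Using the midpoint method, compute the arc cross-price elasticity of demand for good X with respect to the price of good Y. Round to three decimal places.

2.222

ΔQ_X = 2069 − 1419 = 650; ΔP_Y = 35.61 − 30.1 = 5.51.
Midpoints: Q̄_X = 1744.0, P̄_Y = 32.86.
ε = (ΔQ_X/Q̄_X)/(ΔP_Y/P̄_Y) = (650/1744.0)/(5.51/32.86) ≈ 2.222.
ε > 0: good X and good Y are substitutes.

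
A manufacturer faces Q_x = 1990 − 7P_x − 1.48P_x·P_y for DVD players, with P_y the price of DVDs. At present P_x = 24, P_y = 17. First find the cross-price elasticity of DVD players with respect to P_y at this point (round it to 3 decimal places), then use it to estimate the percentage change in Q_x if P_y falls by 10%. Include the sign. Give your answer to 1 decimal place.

At P_x = 24, P_y = 17: Q_x = 1218.16.
∂Q_x/∂P_y = -1.48P_x = -35.5200.
ε = (∂Q_x/∂P_y)(P_y/Q_x) = -35.5200 × 17/1218.16 ≈ -0.496.
%ΔQ_x ≈ ε × %ΔP_y = -0.496 × (-10%) = 5.0%.

5.0%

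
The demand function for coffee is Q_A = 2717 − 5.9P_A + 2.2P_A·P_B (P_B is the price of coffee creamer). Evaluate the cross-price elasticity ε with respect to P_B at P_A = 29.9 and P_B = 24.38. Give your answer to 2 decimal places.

At P_A = 29.9 and P_B = 24.38: Q_A = 4144.306.
∂Q_A/∂P_B = 2.2P_A = 2.2(29.9) = 65.7800.
ε = (∂Q_A/∂P_B)(P_B/Q_A) = 65.7800 × (24.38/4144.306) ≈ 0.39.
ε > 0: substitutes.

0.39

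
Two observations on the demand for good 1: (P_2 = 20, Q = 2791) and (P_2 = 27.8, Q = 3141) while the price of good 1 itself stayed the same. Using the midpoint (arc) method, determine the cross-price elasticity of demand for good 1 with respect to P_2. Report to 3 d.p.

ΔQ_1 = 3141 − 2791 = 350; ΔP_2 = 27.8 − 20 = 7.8.
Midpoints: Q̄_1 = 2966.0, P̄_2 = 23.90.
ε = (ΔQ_1/Q̄_1)/(ΔP_2/P̄_2) = (350/2966.0)/(7.8/23.90) ≈ 0.362.

0.362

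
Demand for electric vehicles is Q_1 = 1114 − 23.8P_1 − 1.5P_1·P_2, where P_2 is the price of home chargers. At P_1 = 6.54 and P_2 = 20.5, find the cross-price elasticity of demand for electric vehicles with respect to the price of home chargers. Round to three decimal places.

At P_1 = 6.54 and P_2 = 20.5: Q_1 = 757.243.
∂Q_1/∂P_2 = -1.5P_1 = -1.5(6.54) = -9.8100.
ε = (∂Q_1/∂P_2)(P_2/Q_1) = -9.8100 × (20.5/757.243) ≈ -0.266.

-0.266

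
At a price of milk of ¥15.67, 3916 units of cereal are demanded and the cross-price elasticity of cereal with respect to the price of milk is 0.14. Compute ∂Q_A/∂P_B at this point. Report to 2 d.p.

34.99

ε = (∂Q_A/∂P_B)·(P_B/Q_A) ⇒ ∂Q_A/∂P_B = ε·Q_A/P_B = 0.14 × 3916/15.67 ≈ 34.99.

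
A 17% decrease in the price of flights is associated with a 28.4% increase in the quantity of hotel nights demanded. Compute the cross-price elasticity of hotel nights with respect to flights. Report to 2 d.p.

-1.67

ε = (%ΔQ of hotel nights) / (%ΔP of flights) = (28.4%) / (-17%) ≈ -1.67.
Negative cross-price elasticity: complements.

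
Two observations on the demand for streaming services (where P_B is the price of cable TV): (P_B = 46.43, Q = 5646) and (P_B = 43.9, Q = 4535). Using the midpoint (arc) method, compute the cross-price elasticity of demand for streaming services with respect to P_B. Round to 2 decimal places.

ΔQ_A = 4535 − 5646 = -1111; ΔP_B = 43.9 − 46.43 = -2.53.
Midpoints: Q̄_A = 5090.5, P̄_B = 45.16.
ε = (ΔQ_A/Q̄_A)/(ΔP_B/P̄_B) = (-1111/5090.5)/(-2.53/45.16) ≈ 3.90.

3.90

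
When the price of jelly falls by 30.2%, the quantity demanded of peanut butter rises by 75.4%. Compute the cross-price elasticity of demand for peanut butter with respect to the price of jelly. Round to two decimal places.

ε = (%ΔQ of peanut butter) / (%ΔP of jelly) = (75.4%) / (-30.2%) ≈ -2.50.
Negative cross-price elasticity: complements.

-2.50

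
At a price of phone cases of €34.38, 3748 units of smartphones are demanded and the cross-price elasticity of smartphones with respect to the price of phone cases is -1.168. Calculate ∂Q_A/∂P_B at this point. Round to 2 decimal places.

-127.33

ε = (∂Q_A/∂P_B)·(P_B/Q_A) ⇒ ∂Q_A/∂P_B = ε·Q_A/P_B = -1.168 × 3748/34.38 ≈ -127.33.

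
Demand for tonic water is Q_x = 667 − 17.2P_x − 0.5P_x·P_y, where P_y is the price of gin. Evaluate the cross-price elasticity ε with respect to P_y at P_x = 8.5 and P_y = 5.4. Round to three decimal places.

At P_x = 8.5 and P_y = 5.4: Q_x = 497.85.
∂Q_x/∂P_y = -0.5P_x = -0.5(8.5) = -4.2500.
ε = (∂Q_x/∂P_y)(P_y/Q_x) = -4.2500 × (5.4/497.85) ≈ -0.046.
ε < 0: complements.

-0.046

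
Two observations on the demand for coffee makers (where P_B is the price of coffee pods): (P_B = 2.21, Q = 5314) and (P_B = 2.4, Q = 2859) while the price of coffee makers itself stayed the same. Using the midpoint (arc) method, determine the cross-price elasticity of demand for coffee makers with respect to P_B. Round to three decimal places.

ΔQ_A = 2859 − 5314 = -2455; ΔP_B = 2.4 − 2.21 = 0.19.
Midpoints: Q̄_A = 4086.5, P̄_B = 2.30.
ε = (ΔQ_A/Q̄_A)/(ΔP_B/P̄_B) = (-2455/4086.5)/(0.19/2.30) ≈ -7.288.
ε < 0: coffee makers and coffee pods are complements.

-7.288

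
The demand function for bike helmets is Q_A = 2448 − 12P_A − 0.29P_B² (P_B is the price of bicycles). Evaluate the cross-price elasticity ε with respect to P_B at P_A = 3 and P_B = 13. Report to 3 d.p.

At P_A = 3 and P_B = 13: Q_A = 2362.99.
∂Q_A/∂P_B = -0.58P_B = -0.58(13) = -7.5400.
ε = (∂Q_A/∂P_B)(P_B/Q_A) = -7.5400 × (13/2362.99) ≈ -0.041.
ε < 0: complements.

-0.041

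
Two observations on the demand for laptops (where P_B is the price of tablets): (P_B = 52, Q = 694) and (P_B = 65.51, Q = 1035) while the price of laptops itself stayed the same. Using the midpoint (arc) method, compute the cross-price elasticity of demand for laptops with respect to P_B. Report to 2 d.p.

ΔQ_A = 1035 − 694 = 341; ΔP_B = 65.51 − 52 = 13.51.
Midpoints: Q̄_A = 864.5, P̄_B = 58.76.
ε = (ΔQ_A/Q̄_A)/(ΔP_B/P̄_B) = (341/864.5)/(13.51/58.76) ≈ 1.72.
ε > 0: laptops and tablets are substitutes.

1.72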